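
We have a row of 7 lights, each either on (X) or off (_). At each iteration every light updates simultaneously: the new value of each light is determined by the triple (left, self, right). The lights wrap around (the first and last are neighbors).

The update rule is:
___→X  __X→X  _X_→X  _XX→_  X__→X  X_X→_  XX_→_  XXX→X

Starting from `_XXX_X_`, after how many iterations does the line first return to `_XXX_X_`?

iteration 1: X_X__XX
iteration 2: __XXX_X
iteration 3: XX_X__X
iteration 4: X__XXX_
iteration 5: XXX_X__
iteration 6: _X__XXX
iteration 7: _XXX_X_

7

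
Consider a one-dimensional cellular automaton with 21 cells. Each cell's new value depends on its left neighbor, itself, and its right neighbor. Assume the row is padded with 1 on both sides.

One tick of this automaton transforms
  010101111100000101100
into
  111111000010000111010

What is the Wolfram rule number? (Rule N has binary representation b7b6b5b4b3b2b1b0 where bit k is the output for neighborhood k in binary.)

position 6: 111 → 0  (bit 7 = 0)
position 9: 110 → 0  (bit 6 = 0)
position 0: 101 → 1  (bit 5 = 1)
position 10: 100 → 1  (bit 4 = 1)
position 5: 011 → 1  (bit 3 = 1)
position 1: 010 → 1  (bit 2 = 1)
position 14: 001 → 0  (bit 1 = 0)
position 11: 000 → 0  (bit 0 = 0)
bits b7..b0 = 00111100 = 60

60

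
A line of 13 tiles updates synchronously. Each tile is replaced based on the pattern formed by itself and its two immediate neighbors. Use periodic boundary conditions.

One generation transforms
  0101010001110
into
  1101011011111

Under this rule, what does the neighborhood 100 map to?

1

At position 6 the neighborhood is 100; the next row has 1 there.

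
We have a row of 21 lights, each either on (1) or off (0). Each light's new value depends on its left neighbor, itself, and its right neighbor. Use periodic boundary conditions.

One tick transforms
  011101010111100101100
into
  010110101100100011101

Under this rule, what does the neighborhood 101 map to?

At position 4 the neighborhood is 101; the next row has 1 there.

1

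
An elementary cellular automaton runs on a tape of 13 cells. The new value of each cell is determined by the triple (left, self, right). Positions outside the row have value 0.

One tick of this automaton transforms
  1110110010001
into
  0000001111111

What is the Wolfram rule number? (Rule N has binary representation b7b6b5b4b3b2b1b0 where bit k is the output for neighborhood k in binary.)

23

position 1: 111 → 0  (bit 7 = 0)
position 2: 110 → 0  (bit 6 = 0)
position 3: 101 → 0  (bit 5 = 0)
position 6: 100 → 1  (bit 4 = 1)
position 0: 011 → 0  (bit 3 = 0)
position 8: 010 → 1  (bit 2 = 1)
position 7: 001 → 1  (bit 1 = 1)
position 10: 000 → 1  (bit 0 = 1)
bits b7..b0 = 00010111 = 23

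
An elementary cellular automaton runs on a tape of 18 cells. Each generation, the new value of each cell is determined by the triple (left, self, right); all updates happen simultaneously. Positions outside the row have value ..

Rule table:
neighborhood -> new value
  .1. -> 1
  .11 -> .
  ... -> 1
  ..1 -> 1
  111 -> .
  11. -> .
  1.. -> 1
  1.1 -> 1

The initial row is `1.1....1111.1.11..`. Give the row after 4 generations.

.......1111...11..

1111111....111..11
.......1111...11..
1111111....111..11  (repeats generation 1; period 2)
generation 4: .......1111...11..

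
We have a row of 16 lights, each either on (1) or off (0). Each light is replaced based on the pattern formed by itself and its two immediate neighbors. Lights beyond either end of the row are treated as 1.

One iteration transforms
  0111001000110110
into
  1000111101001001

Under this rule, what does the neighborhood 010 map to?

1

At position 6 the neighborhood is 010; the next row has 1 there.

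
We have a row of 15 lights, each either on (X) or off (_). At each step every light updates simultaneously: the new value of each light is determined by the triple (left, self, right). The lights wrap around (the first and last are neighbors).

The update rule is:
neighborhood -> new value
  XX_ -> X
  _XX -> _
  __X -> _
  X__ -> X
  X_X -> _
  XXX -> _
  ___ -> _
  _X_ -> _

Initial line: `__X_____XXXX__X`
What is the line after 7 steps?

__XX__X__X_____

step 1: X__X_______XX__
step 2: _X__X_______XX_
step 3: __X__X_______XX
step 4: X__X__X_______X
step 5: XX__X__X_______
step 6: _XX__X__X______
step 7: __XX__X__X_____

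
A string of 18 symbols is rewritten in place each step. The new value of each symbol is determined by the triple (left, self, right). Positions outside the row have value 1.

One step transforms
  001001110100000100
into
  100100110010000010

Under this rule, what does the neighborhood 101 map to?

At position 8 the neighborhood is 101; the next row has 0 there.

0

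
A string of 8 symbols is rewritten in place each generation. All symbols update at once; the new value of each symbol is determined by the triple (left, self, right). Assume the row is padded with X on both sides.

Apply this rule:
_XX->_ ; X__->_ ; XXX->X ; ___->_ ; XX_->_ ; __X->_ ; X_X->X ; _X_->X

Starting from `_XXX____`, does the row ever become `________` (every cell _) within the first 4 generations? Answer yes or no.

generation 1: X_X_____
generation 2: _XX_____
generation 3: X_______
generation 4: ________
all cells are _ at generation 4

yes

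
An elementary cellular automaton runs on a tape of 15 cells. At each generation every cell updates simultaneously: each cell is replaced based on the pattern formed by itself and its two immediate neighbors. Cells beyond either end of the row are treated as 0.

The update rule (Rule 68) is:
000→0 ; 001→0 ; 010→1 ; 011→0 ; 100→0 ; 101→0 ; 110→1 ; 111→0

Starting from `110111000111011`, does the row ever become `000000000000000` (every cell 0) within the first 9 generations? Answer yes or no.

010001000001001
010001000001001  (fixed point — unchanged through generation 9)
generation 9 is 010001000001001, still not uniform 0

no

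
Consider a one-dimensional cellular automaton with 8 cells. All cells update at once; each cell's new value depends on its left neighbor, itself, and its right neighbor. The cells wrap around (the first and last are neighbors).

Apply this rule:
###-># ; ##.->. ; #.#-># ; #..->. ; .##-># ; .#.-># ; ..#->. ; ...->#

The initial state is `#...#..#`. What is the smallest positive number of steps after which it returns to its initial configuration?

step 1: ..#.#..#
step 2: ..###..#
step 3: ..##...#
step 4: ..#..#.#
step 5: ..#..###
step 6: ..#..##.
step 7: #.#..#..
step 8: ###..#..
step 9: ##...#..
step 10: #..#.#..
step 11: #..###..
step 12: #..##...
step 13: #..#..#.
step 14: #..#..##
step 15: ...#..##
step 16: .#.#..#.
step 17: .###..#.
step 18: .##...#.
step 19: .#..#.#.
step 20: .#..###.
step 21: .#..##..
step 22: .#..#..#
step 23: ##..#..#
step 24: #...#..#

24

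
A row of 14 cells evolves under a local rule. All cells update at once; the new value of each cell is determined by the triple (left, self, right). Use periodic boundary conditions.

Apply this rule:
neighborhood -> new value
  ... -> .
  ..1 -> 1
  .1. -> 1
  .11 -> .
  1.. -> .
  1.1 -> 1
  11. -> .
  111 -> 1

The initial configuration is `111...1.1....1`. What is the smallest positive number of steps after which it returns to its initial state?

11...1111...1.
....1.11...111
...111....1.1.
..1.1....1111.
.1111...1.11..
1.11...111....
11....1.1....1
1....1111...1.
1...1.11...111
...111....1.11
..1.1....111..
.1111...1.1...
1.11...1111...
11....1.11...1
1....111....1.
1...1.1....111
...1111...1.11
..1.11...111..
.111....1.1...
1.1....1111...
111...1.11...1
11...111....1.
....1.1....111
...1111...1.1.
..1.11...1111.
.111....1.11..
1.1....111....
111...1.1....1

28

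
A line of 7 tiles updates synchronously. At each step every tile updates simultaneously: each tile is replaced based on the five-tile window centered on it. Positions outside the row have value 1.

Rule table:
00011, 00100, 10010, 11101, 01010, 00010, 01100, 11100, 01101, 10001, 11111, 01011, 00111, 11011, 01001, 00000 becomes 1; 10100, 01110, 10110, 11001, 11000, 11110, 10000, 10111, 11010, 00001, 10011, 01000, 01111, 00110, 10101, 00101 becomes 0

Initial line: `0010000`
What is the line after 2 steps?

step 1: 0110001
step 2: 1010111

1010111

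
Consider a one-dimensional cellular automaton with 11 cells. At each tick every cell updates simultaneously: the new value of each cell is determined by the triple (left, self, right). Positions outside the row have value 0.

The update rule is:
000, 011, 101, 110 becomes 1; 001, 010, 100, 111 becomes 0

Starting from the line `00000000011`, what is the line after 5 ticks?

01000110111

tick 1: 11111111011
tick 2: 10000001111
tick 3: 00111101001
tick 4: 10100110000
tick 5: 01000110111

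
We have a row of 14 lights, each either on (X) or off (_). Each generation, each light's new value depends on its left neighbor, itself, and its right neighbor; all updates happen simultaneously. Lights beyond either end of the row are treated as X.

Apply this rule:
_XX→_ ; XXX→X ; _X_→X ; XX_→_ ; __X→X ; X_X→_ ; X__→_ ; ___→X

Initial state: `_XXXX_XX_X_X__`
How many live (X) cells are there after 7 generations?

5

__XX_____X_X_X
_X___XXXXX_X__
_X_XX_XXX__X_X
_X_____X__XX__
_X_XXXXX_X___X
_X__XXX__X_XX_
_X_X_X__XX____
count of X: 5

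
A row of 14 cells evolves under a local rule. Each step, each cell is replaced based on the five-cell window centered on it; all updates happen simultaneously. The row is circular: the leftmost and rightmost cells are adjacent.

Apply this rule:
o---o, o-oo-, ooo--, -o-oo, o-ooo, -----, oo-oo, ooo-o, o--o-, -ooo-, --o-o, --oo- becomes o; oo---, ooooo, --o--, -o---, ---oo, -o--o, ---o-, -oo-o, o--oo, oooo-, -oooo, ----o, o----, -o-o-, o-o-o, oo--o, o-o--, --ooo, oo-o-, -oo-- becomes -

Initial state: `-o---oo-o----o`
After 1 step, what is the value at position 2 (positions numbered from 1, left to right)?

-

---o-o-------o
position 2 holds -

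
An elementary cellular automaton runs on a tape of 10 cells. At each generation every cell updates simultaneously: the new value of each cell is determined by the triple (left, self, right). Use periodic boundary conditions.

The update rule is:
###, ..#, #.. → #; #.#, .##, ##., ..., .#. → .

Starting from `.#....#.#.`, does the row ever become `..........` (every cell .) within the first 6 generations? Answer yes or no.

no

#.#..#...#
...##.#.#.
..#......#
##.#....#.
....#..#..
...#.##.#.
generation 6 is ...#.##.#., still not uniform .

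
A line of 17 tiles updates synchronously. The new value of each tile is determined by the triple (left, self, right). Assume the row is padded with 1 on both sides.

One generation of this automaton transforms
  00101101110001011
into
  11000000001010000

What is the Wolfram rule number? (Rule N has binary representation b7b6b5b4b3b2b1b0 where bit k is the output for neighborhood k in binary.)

position 8: 111 → 0  (bit 7 = 0)
position 5: 110 → 0  (bit 6 = 0)
position 3: 101 → 0  (bit 5 = 0)
position 0: 100 → 1  (bit 4 = 1)
position 4: 011 → 0  (bit 3 = 0)
position 2: 010 → 0  (bit 2 = 0)
position 1: 001 → 1  (bit 1 = 1)
position 11: 000 → 0  (bit 0 = 0)
bits b7..b0 = 00010010 = 18

18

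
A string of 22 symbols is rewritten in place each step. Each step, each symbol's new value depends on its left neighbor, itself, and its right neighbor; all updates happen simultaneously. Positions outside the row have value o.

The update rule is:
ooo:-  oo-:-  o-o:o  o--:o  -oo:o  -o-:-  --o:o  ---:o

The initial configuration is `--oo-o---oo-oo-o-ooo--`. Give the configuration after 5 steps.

oooo-oo-ooo-oo-oo-oo--

ooo-o-oooo-oo-o-oo--oo
---o-oo---oo-o-oo-ooo-
ooo-oo-oooo-o-oo-oo--o
---oo-oo---o-oo-oo-ooo
oooo-oo-ooo-oo-oo-oo--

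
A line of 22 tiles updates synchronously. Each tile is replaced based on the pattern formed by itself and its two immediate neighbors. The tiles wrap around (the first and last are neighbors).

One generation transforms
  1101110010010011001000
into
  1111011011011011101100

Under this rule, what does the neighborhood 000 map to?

At position 20 the neighborhood is 000; the next row has 0 there.

0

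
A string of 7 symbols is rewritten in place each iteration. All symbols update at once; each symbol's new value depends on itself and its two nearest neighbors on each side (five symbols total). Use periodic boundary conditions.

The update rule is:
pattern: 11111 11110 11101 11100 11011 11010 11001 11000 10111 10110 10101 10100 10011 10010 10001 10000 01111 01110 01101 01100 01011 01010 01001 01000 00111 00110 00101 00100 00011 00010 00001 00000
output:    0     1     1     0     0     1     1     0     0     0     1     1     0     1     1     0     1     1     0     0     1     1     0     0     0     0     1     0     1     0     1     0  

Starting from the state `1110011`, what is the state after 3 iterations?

0011001

0101001
1111011
0011001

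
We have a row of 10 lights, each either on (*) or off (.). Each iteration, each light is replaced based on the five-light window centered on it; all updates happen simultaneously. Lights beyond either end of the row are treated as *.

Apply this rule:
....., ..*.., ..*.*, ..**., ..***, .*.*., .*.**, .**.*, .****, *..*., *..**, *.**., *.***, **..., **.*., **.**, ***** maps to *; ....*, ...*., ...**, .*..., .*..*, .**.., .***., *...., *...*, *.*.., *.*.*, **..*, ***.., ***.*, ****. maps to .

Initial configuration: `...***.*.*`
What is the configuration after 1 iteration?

*..*..*.**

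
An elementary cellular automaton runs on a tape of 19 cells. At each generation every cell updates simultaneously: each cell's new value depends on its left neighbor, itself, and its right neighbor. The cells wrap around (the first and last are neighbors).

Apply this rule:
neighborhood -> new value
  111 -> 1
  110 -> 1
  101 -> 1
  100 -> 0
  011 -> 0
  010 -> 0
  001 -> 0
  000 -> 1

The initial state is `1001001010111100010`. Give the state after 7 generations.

0011001101000101011

0000000101011101001
0111110010101110000
0011110001010110111
0001110100101011011
0100111000010101101
1000011011001010110
0011001101000101011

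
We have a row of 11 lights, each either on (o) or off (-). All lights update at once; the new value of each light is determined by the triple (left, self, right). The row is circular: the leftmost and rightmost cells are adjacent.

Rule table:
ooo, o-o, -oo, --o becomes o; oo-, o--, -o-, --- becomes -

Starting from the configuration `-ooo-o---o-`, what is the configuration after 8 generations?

-o--ooo-o--

generation 1: ooo-o---o--
generation 2: oo-o---o--o
generation 3: o-o---o--oo
generation 4: -o---o--ooo
generation 5: o---o--ooo-
generation 6: ---o--ooo-o
generation 7: --o--ooo-o-
generation 8: -o--ooo-o--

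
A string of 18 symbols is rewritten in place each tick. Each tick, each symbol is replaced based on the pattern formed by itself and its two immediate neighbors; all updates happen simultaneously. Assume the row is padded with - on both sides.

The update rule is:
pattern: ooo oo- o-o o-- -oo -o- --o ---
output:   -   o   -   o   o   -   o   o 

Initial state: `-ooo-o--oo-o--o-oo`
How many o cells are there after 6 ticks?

16

tick 1: oo-o--oooo--oo--oo
tick 2: oo--ooo--ooooooooo
tick 3: ooooo-oooo-------o
tick 4: o---o-o--oooooooo-
tick 5: -ooo---ooo------oo
tick 6: oo-ooooo-ooooooooo
count of o: 16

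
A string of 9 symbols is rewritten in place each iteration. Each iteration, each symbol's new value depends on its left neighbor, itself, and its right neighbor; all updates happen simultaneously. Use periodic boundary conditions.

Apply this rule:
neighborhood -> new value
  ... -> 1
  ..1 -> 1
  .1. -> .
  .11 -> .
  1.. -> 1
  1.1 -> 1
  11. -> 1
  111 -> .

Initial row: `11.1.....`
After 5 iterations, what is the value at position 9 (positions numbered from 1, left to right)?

1

.11.11111
1.11....1
11.11111.
.11....11
1.11111.1
position 9 holds 1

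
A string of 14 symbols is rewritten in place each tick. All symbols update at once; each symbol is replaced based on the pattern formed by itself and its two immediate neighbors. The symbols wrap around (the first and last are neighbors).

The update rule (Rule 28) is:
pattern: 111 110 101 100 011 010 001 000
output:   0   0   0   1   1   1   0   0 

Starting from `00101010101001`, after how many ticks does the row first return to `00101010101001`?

2

tick 1: 10101010101101
tick 2: 00101010101001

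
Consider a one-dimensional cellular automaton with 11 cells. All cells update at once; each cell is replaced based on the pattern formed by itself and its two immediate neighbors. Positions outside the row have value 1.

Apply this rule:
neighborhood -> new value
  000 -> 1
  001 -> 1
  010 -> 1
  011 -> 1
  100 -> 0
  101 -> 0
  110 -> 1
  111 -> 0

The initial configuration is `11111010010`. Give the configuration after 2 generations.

generation 1: 00001010110
generation 2: 01111010110

01111010110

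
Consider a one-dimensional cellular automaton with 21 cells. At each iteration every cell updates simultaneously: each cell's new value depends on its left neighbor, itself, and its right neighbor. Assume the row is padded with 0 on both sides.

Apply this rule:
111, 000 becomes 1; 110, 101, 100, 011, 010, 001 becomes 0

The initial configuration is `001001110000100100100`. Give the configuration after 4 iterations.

iteration 1: 100000100110000000001
iteration 2: 001110000000111111100
iteration 3: 100100111110011111001
iteration 4: 000000011100001110000

000000011100001110000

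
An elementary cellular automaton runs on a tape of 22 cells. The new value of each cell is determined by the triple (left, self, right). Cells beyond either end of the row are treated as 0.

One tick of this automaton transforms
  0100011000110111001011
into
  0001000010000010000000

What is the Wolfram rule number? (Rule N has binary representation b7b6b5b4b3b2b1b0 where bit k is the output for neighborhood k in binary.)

position 14: 111 → 1  (bit 7 = 1)
position 6: 110 → 0  (bit 6 = 0)
position 12: 101 → 0  (bit 5 = 0)
position 2: 100 → 0  (bit 4 = 0)
position 5: 011 → 0  (bit 3 = 0)
position 1: 010 → 0  (bit 2 = 0)
position 0: 001 → 0  (bit 1 = 0)
position 3: 000 → 1  (bit 0 = 1)
bits b7..b0 = 10000001 = 129

129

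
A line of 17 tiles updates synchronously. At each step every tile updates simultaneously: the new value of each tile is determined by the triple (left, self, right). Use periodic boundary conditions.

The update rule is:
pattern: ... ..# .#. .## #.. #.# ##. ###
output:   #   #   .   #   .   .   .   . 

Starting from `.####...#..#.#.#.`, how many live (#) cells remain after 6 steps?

11

step 1: ##....##..#......
step 2: #..####..#..#####
step 3: ..##....#..##....
step 4: ###..###..##..###
step 5: ....##...##..##..
step 6: #####..###..##..#
count of #: 11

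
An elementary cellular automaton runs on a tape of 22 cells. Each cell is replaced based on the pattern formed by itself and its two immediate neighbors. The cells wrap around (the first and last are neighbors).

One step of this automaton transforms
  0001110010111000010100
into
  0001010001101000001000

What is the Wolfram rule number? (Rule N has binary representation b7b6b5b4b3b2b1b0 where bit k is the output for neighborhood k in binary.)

104

position 4: 111 → 0  (bit 7 = 0)
position 5: 110 → 1  (bit 6 = 1)
position 9: 101 → 1  (bit 5 = 1)
position 6: 100 → 0  (bit 4 = 0)
position 3: 011 → 1  (bit 3 = 1)
position 8: 010 → 0  (bit 2 = 0)
position 2: 001 → 0  (bit 1 = 0)
position 0: 000 → 0  (bit 0 = 0)
bits b7..b0 = 01101000 = 104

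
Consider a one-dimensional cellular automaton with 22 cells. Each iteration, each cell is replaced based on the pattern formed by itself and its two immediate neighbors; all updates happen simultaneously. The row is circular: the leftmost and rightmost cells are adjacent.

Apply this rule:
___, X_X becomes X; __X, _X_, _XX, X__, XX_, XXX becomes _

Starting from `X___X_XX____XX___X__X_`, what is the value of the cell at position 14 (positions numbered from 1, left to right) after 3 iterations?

_

iteration 1: __X__X___XX____X_____X
iteration 2: _______X____XX___XXX__
iteration 3: XXXXXX___XX____X_____X
position 14 holds _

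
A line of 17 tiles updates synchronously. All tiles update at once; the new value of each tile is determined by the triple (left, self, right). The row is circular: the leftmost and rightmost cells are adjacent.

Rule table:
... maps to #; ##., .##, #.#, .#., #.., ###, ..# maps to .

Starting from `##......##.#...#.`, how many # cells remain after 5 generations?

...####......#...
##......####...##
...####......#...  (repeats generation 1; period 2)
generation 5: ...####......#...
count of #: 5

5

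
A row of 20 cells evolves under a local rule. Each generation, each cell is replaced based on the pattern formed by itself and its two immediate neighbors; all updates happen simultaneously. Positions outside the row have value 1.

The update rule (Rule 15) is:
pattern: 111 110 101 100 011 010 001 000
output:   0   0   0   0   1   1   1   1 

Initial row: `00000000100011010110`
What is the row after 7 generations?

01010101111111101110

01111111101110010100
01000000001000110101
01011111111011100101
01010000000010001101
01010111111110111001
01010100000000100011
01010101111111101110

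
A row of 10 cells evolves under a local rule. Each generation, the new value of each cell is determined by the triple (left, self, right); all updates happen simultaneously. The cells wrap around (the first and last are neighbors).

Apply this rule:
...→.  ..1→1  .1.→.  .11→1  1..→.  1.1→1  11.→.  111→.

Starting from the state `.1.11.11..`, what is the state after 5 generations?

.11...1.11

generation 1: 1.11.11...
generation 2: .11.11...1
generation 3: 11.11...1.
generation 4: 1.11...1.1
generation 5: .11...1.11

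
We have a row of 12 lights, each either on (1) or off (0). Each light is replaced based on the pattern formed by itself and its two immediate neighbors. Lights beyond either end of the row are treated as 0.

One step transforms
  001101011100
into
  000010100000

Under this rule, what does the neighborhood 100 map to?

At position 10 the neighborhood is 100; the next row has 0 there.

0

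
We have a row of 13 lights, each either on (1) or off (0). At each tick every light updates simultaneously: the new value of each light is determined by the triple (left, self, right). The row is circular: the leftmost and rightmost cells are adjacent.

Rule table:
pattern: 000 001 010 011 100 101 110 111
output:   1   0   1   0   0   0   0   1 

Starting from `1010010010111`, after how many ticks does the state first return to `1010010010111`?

3

0010010010011
0010010010000
1010010010111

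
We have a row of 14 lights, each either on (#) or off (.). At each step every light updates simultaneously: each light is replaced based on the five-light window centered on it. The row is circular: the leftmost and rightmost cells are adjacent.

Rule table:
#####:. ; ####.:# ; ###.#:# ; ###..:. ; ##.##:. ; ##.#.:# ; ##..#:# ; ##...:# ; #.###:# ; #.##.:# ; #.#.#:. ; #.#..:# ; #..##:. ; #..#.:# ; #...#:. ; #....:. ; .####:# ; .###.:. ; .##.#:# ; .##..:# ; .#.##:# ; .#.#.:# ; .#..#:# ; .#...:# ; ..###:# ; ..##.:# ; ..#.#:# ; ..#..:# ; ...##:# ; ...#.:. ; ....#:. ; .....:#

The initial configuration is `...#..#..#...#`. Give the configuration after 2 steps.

##.##....#.#.#

step 1: #..########..#
step 2: ##.##....#.#.#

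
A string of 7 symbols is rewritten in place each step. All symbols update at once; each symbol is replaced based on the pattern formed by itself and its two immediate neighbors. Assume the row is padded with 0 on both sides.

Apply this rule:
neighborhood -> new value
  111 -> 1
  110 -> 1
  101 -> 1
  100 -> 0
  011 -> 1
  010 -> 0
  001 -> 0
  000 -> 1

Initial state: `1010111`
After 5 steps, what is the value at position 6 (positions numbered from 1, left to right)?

step 1: 0101111
step 2: 0011111
step 3: 1011111
step 4: 0111111
step 5: 0111111
position 6 holds 1

1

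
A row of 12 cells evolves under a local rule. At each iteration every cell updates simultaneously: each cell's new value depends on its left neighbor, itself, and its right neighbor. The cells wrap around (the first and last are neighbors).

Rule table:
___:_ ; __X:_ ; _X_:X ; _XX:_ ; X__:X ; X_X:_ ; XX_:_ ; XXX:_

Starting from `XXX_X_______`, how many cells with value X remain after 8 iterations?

1

____XX______
______X_____
______XX____
________X___
________XX__
__________X_
__________XX
X___________
count of X: 1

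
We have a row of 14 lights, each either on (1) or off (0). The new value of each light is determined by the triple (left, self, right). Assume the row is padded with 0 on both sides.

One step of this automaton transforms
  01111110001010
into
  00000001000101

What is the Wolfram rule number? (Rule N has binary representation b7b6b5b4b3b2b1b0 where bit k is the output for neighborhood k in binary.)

48

position 2: 111 → 0  (bit 7 = 0)
position 6: 110 → 0  (bit 6 = 0)
position 11: 101 → 1  (bit 5 = 1)
position 7: 100 → 1  (bit 4 = 1)
position 1: 011 → 0  (bit 3 = 0)
position 10: 010 → 0  (bit 2 = 0)
position 0: 001 → 0  (bit 1 = 0)
position 8: 000 → 0  (bit 0 = 0)
bits b7..b0 = 00110000 = 48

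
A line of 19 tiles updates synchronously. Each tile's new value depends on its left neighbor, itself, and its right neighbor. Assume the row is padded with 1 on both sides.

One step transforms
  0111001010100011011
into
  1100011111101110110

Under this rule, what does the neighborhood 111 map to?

At position 2 the neighborhood is 111; the next row has 0 there.

0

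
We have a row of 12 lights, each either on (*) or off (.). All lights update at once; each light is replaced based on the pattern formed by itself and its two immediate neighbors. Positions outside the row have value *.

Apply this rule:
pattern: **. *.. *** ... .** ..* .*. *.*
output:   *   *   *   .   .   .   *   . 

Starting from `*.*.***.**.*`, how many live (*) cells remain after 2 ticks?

7

tick 1: *.*..**..*..
tick 2: *.**..**.**.
count of *: 7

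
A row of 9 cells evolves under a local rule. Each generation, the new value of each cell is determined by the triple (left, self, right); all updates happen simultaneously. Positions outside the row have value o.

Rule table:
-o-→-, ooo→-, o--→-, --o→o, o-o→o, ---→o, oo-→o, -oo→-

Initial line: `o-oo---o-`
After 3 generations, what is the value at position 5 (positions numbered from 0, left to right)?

o

oo-o-oo-o
-oo-o-oo-
o-oo-o-oo
position 5 holds o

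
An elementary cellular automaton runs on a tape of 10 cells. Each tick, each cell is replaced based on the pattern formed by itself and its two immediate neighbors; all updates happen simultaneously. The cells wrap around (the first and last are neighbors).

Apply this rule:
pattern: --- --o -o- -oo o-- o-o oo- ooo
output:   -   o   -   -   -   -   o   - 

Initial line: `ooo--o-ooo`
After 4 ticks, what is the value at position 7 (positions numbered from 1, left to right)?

-

--o-o-----
-o--------
o---------
---------o
position 7 holds -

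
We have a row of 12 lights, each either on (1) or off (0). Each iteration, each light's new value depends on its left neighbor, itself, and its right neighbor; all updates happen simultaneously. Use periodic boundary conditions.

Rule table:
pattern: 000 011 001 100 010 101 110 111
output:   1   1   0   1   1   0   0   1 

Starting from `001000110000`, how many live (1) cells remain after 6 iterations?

6

iteration 1: 101110101111
iteration 2: 001100101111
iteration 3: 101010101110
iteration 4: 101010101100
iteration 5: 101010101010
iteration 6: 101010101010
count of 1: 6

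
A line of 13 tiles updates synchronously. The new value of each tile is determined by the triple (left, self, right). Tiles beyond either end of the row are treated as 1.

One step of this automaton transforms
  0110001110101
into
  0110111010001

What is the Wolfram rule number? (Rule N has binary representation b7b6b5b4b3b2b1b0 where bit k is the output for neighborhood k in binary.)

position 7: 111 → 0  (bit 7 = 0)
position 2: 110 → 1  (bit 6 = 1)
position 0: 101 → 0  (bit 5 = 0)
position 3: 100 → 0  (bit 4 = 0)
position 1: 011 → 1  (bit 3 = 1)
position 10: 010 → 0  (bit 2 = 0)
position 5: 001 → 1  (bit 1 = 1)
position 4: 000 → 1  (bit 0 = 1)
bits b7..b0 = 01001011 = 75

75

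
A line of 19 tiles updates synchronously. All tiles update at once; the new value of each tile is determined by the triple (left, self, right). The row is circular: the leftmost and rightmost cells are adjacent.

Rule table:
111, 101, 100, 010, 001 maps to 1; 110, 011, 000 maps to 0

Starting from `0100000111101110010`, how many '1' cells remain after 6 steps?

step 1: 1110001011010101111
step 2: 1101011100111110111
step 3: 1011101011011101011
step 4: 0101011100101011101
step 5: 1111101011111101011
step 6: 1111011101111011101
count of 1: 15

15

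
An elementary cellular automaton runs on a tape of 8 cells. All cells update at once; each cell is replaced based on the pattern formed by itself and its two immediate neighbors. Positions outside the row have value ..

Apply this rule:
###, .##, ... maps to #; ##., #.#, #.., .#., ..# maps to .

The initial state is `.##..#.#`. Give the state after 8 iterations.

.#......
...#####
##.####.
#..###..
...##..#
##.#....
#....###
..##.##.

..##.##.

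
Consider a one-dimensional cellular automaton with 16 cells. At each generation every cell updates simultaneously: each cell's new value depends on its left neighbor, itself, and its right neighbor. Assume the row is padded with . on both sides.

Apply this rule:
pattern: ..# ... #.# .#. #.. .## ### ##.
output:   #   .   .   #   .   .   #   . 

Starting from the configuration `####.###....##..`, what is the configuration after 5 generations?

#.#....#........

generation 1: .##...#....#....
generation 2: #....##...##....
generation 3: #...#....#......
generation 4: #..##...##......
generation 5: #.#....#........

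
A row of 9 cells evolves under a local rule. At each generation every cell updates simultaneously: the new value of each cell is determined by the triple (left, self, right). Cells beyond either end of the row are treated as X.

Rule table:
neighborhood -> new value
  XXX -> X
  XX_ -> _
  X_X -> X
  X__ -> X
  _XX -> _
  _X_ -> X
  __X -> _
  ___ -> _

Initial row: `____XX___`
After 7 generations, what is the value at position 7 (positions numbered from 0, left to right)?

X_____X__
_X____XX_
XXX_____X
XX_X_____
X_XXX____
_X_X_X___
XXXXXXX__
position 7 holds _

_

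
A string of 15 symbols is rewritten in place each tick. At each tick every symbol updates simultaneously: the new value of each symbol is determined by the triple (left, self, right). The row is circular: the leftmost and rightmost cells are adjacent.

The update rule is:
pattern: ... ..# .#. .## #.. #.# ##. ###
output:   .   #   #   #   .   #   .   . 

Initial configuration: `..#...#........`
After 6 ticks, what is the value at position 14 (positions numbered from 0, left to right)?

.##..##........
##..##.........
#..##.........#
..##.........##
.##.........##.
##.........##..
position 14 holds .

.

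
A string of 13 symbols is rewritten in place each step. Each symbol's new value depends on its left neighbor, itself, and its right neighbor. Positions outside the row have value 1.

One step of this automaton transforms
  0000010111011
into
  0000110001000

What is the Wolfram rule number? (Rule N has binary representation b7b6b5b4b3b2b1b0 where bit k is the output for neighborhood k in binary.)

70

position 8: 111 → 0  (bit 7 = 0)
position 9: 110 → 1  (bit 6 = 1)
position 6: 101 → 0  (bit 5 = 0)
position 0: 100 → 0  (bit 4 = 0)
position 7: 011 → 0  (bit 3 = 0)
position 5: 010 → 1  (bit 2 = 1)
position 4: 001 → 1  (bit 1 = 1)
position 1: 000 → 0  (bit 0 = 0)
bits b7..b0 = 01000110 = 70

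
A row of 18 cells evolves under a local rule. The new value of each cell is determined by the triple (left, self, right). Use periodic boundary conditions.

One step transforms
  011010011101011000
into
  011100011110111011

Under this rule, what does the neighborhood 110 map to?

At position 2 the neighborhood is 110; the next row has 1 there.

1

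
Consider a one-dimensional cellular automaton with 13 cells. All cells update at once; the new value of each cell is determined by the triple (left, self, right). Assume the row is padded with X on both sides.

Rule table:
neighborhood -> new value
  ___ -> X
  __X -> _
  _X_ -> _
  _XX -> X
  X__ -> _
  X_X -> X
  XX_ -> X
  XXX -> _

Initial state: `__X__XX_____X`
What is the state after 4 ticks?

_____XX_XXX_X
_XXX_XXXX_XXX
XX_XXX__XXX__
_XXX_X__X_X__

_XXX_X__X_X__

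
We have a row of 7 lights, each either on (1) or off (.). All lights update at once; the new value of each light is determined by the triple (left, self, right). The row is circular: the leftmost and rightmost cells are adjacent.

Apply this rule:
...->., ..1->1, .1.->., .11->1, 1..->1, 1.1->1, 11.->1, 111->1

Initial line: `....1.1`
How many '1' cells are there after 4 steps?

1..1.1.
.11.1.1
1111.1.
11111.1
count of 1: 6

6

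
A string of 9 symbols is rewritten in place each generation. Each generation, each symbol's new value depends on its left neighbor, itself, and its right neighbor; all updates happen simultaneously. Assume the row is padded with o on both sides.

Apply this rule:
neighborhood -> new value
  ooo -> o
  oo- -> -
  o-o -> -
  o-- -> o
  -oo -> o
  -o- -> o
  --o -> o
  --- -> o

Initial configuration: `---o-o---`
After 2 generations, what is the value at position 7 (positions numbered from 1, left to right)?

o

generation 1: oooo-oooo
generation 2: ooo--oooo
position 7 holds o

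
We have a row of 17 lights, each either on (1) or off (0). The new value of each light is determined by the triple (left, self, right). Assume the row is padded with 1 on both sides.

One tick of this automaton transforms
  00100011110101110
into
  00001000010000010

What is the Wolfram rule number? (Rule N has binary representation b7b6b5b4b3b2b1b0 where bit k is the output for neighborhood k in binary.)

65

position 7: 111 → 0  (bit 7 = 0)
position 9: 110 → 1  (bit 6 = 1)
position 10: 101 → 0  (bit 5 = 0)
position 0: 100 → 0  (bit 4 = 0)
position 6: 011 → 0  (bit 3 = 0)
position 2: 010 → 0  (bit 2 = 0)
position 1: 001 → 0  (bit 1 = 0)
position 4: 000 → 1  (bit 0 = 1)
bits b7..b0 = 01000001 = 65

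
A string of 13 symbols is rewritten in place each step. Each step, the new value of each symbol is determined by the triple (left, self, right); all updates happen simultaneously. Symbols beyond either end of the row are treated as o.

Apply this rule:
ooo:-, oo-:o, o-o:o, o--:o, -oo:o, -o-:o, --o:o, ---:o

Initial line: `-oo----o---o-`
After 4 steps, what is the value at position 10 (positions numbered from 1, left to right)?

-

step 1: ooooooooooooo
step 2: -------------
step 3: ooooooooooooo  (repeats step 1; period 2)
step 4: -------------
position 10 holds -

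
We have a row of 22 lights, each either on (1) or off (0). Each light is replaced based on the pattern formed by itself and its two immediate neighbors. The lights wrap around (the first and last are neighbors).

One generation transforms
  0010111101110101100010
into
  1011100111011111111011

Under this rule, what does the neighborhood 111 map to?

0

At position 5 the neighborhood is 111; the next row has 0 there.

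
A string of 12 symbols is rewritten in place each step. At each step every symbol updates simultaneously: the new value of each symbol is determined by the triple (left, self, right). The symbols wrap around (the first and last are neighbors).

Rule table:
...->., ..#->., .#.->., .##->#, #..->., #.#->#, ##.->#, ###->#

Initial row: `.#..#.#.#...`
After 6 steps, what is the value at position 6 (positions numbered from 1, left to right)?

.

step 1: .....#.#....
step 2: ......#.....
step 3: ............
step 4: ............  (fixed point — unchanged through step 6)
position 6 holds .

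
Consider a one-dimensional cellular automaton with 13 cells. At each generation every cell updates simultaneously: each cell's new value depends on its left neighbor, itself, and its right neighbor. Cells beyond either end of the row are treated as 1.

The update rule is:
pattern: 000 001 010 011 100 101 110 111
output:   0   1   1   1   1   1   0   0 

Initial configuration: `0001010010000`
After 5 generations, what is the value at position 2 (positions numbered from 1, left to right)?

1

generation 1: 1011111111001
generation 2: 0110000000111
generation 3: 1101000001100
generation 4: 0011100011011
generation 5: 1110010110110
position 2 holds 1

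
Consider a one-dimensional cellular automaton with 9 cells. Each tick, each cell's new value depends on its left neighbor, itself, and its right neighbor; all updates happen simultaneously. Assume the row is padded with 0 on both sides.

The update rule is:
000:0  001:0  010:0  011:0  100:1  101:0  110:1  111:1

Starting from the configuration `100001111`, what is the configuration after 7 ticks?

010000111
001000011
000100001
000010000
000001000
000000100
000000010

000000010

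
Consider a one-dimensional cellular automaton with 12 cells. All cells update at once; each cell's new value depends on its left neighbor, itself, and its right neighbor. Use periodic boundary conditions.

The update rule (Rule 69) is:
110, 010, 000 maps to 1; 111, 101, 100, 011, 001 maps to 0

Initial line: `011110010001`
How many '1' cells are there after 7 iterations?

5

000010010101
011010010101
001010010101
001010010101  (fixed point — unchanged through iteration 7)
count of 1: 5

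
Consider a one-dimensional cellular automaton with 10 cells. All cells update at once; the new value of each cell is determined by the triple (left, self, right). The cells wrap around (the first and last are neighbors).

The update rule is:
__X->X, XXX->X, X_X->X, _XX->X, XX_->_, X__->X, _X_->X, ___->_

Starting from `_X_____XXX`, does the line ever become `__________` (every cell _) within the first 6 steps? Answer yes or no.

XXX___XXX_
XX_X_XXX_X
X_XXXXX_XX
_XXXXX_XXX
XXXXX_XXX_
XXXX_XXX_X
step 6 is XXXX_XXX_X, still not uniform _

no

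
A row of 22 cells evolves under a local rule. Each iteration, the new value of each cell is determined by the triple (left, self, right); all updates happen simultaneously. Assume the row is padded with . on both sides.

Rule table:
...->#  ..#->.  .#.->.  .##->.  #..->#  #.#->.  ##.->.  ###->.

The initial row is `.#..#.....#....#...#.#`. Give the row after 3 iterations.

.#..####..###..##.....

iteration 1: ..#..####..###..##....
iteration 2: #..#.....#....#...####
iteration 3: .#..####..###..##.....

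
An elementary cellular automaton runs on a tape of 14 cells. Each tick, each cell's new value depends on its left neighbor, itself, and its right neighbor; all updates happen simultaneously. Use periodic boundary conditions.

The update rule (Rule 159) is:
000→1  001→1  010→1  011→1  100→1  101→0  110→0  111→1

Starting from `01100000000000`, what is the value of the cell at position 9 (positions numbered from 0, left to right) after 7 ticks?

tick 1: 11011111111111
tick 2: 10011111111111
tick 3: 01111111111111
tick 4: 01111111111110
tick 5: 11111111111101
tick 6: 11111111111001
tick 7: 11111111110111
position 9 holds 1

1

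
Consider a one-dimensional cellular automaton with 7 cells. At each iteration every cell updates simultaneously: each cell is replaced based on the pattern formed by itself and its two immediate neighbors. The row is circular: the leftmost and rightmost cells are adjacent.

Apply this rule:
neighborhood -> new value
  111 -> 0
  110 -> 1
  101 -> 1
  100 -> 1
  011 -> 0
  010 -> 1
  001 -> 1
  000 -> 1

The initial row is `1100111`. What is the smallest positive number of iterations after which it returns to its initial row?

0111000
1001111
1110000
0011111
1100001
0111110
1000011
1111100
0000111
1111001
0001110
1110011
0011100
1100111

14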